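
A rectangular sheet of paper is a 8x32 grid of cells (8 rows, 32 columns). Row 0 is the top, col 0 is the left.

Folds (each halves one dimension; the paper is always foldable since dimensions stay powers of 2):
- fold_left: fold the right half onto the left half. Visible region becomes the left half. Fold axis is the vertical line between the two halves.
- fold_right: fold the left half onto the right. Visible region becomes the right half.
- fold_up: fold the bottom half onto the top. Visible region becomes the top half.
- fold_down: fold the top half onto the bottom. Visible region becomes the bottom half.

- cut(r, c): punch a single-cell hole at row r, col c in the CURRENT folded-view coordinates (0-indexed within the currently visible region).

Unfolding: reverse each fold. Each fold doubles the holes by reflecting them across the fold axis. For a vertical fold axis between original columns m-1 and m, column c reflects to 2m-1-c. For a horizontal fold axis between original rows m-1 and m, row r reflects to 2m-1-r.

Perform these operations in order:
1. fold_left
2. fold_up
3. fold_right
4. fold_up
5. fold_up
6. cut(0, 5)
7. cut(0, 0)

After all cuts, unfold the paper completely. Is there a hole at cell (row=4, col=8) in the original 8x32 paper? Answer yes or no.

Op 1 fold_left: fold axis v@16; visible region now rows[0,8) x cols[0,16) = 8x16
Op 2 fold_up: fold axis h@4; visible region now rows[0,4) x cols[0,16) = 4x16
Op 3 fold_right: fold axis v@8; visible region now rows[0,4) x cols[8,16) = 4x8
Op 4 fold_up: fold axis h@2; visible region now rows[0,2) x cols[8,16) = 2x8
Op 5 fold_up: fold axis h@1; visible region now rows[0,1) x cols[8,16) = 1x8
Op 6 cut(0, 5): punch at orig (0,13); cuts so far [(0, 13)]; region rows[0,1) x cols[8,16) = 1x8
Op 7 cut(0, 0): punch at orig (0,8); cuts so far [(0, 8), (0, 13)]; region rows[0,1) x cols[8,16) = 1x8
Unfold 1 (reflect across h@1): 4 holes -> [(0, 8), (0, 13), (1, 8), (1, 13)]
Unfold 2 (reflect across h@2): 8 holes -> [(0, 8), (0, 13), (1, 8), (1, 13), (2, 8), (2, 13), (3, 8), (3, 13)]
Unfold 3 (reflect across v@8): 16 holes -> [(0, 2), (0, 7), (0, 8), (0, 13), (1, 2), (1, 7), (1, 8), (1, 13), (2, 2), (2, 7), (2, 8), (2, 13), (3, 2), (3, 7), (3, 8), (3, 13)]
Unfold 4 (reflect across h@4): 32 holes -> [(0, 2), (0, 7), (0, 8), (0, 13), (1, 2), (1, 7), (1, 8), (1, 13), (2, 2), (2, 7), (2, 8), (2, 13), (3, 2), (3, 7), (3, 8), (3, 13), (4, 2), (4, 7), (4, 8), (4, 13), (5, 2), (5, 7), (5, 8), (5, 13), (6, 2), (6, 7), (6, 8), (6, 13), (7, 2), (7, 7), (7, 8), (7, 13)]
Unfold 5 (reflect across v@16): 64 holes -> [(0, 2), (0, 7), (0, 8), (0, 13), (0, 18), (0, 23), (0, 24), (0, 29), (1, 2), (1, 7), (1, 8), (1, 13), (1, 18), (1, 23), (1, 24), (1, 29), (2, 2), (2, 7), (2, 8), (2, 13), (2, 18), (2, 23), (2, 24), (2, 29), (3, 2), (3, 7), (3, 8), (3, 13), (3, 18), (3, 23), (3, 24), (3, 29), (4, 2), (4, 7), (4, 8), (4, 13), (4, 18), (4, 23), (4, 24), (4, 29), (5, 2), (5, 7), (5, 8), (5, 13), (5, 18), (5, 23), (5, 24), (5, 29), (6, 2), (6, 7), (6, 8), (6, 13), (6, 18), (6, 23), (6, 24), (6, 29), (7, 2), (7, 7), (7, 8), (7, 13), (7, 18), (7, 23), (7, 24), (7, 29)]
Holes: [(0, 2), (0, 7), (0, 8), (0, 13), (0, 18), (0, 23), (0, 24), (0, 29), (1, 2), (1, 7), (1, 8), (1, 13), (1, 18), (1, 23), (1, 24), (1, 29), (2, 2), (2, 7), (2, 8), (2, 13), (2, 18), (2, 23), (2, 24), (2, 29), (3, 2), (3, 7), (3, 8), (3, 13), (3, 18), (3, 23), (3, 24), (3, 29), (4, 2), (4, 7), (4, 8), (4, 13), (4, 18), (4, 23), (4, 24), (4, 29), (5, 2), (5, 7), (5, 8), (5, 13), (5, 18), (5, 23), (5, 24), (5, 29), (6, 2), (6, 7), (6, 8), (6, 13), (6, 18), (6, 23), (6, 24), (6, 29), (7, 2), (7, 7), (7, 8), (7, 13), (7, 18), (7, 23), (7, 24), (7, 29)]

Answer: yes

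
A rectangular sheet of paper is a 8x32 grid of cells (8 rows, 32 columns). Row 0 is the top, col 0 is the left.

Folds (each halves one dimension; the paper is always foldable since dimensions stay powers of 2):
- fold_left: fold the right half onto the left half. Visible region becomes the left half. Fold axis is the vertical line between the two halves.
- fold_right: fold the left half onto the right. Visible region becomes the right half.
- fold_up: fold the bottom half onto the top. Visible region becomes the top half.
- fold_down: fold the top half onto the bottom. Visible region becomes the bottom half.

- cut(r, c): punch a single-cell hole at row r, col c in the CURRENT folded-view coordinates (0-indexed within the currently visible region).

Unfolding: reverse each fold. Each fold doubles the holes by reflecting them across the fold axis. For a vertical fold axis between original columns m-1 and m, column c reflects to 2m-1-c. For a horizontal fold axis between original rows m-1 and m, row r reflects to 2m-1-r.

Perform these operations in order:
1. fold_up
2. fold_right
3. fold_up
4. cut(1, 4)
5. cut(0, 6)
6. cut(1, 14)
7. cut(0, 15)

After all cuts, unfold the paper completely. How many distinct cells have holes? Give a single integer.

Answer: 32

Derivation:
Op 1 fold_up: fold axis h@4; visible region now rows[0,4) x cols[0,32) = 4x32
Op 2 fold_right: fold axis v@16; visible region now rows[0,4) x cols[16,32) = 4x16
Op 3 fold_up: fold axis h@2; visible region now rows[0,2) x cols[16,32) = 2x16
Op 4 cut(1, 4): punch at orig (1,20); cuts so far [(1, 20)]; region rows[0,2) x cols[16,32) = 2x16
Op 5 cut(0, 6): punch at orig (0,22); cuts so far [(0, 22), (1, 20)]; region rows[0,2) x cols[16,32) = 2x16
Op 6 cut(1, 14): punch at orig (1,30); cuts so far [(0, 22), (1, 20), (1, 30)]; region rows[0,2) x cols[16,32) = 2x16
Op 7 cut(0, 15): punch at orig (0,31); cuts so far [(0, 22), (0, 31), (1, 20), (1, 30)]; region rows[0,2) x cols[16,32) = 2x16
Unfold 1 (reflect across h@2): 8 holes -> [(0, 22), (0, 31), (1, 20), (1, 30), (2, 20), (2, 30), (3, 22), (3, 31)]
Unfold 2 (reflect across v@16): 16 holes -> [(0, 0), (0, 9), (0, 22), (0, 31), (1, 1), (1, 11), (1, 20), (1, 30), (2, 1), (2, 11), (2, 20), (2, 30), (3, 0), (3, 9), (3, 22), (3, 31)]
Unfold 3 (reflect across h@4): 32 holes -> [(0, 0), (0, 9), (0, 22), (0, 31), (1, 1), (1, 11), (1, 20), (1, 30), (2, 1), (2, 11), (2, 20), (2, 30), (3, 0), (3, 9), (3, 22), (3, 31), (4, 0), (4, 9), (4, 22), (4, 31), (5, 1), (5, 11), (5, 20), (5, 30), (6, 1), (6, 11), (6, 20), (6, 30), (7, 0), (7, 9), (7, 22), (7, 31)]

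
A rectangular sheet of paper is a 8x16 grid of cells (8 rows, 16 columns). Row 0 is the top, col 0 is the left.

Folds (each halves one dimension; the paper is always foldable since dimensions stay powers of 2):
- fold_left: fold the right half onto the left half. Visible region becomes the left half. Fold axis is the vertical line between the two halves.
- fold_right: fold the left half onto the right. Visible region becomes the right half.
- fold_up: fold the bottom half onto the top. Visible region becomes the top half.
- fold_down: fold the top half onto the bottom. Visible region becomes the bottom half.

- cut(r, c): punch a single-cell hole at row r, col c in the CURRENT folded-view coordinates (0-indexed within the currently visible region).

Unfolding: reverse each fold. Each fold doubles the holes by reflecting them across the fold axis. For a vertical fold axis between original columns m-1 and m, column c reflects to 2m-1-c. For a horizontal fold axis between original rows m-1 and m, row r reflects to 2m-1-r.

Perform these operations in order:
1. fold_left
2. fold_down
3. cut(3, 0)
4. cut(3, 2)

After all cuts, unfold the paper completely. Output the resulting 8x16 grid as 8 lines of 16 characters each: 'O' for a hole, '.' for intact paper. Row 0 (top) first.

Answer: O.O..........O.O
................
................
................
................
................
................
O.O..........O.O

Derivation:
Op 1 fold_left: fold axis v@8; visible region now rows[0,8) x cols[0,8) = 8x8
Op 2 fold_down: fold axis h@4; visible region now rows[4,8) x cols[0,8) = 4x8
Op 3 cut(3, 0): punch at orig (7,0); cuts so far [(7, 0)]; region rows[4,8) x cols[0,8) = 4x8
Op 4 cut(3, 2): punch at orig (7,2); cuts so far [(7, 0), (7, 2)]; region rows[4,8) x cols[0,8) = 4x8
Unfold 1 (reflect across h@4): 4 holes -> [(0, 0), (0, 2), (7, 0), (7, 2)]
Unfold 2 (reflect across v@8): 8 holes -> [(0, 0), (0, 2), (0, 13), (0, 15), (7, 0), (7, 2), (7, 13), (7, 15)]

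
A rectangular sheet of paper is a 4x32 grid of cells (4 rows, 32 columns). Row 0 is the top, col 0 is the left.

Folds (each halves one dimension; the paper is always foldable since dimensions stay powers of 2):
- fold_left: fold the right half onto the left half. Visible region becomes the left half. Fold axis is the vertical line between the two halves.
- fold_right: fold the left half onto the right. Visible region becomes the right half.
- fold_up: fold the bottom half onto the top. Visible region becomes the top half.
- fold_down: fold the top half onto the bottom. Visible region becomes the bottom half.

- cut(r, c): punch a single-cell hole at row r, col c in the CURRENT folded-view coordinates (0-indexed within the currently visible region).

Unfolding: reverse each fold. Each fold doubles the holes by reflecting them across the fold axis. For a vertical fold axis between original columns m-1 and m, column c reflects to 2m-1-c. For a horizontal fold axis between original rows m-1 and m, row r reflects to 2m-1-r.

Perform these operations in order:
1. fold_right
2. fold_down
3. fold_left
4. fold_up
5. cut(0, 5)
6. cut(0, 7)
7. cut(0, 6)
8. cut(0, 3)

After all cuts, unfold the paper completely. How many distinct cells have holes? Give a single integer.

Answer: 64

Derivation:
Op 1 fold_right: fold axis v@16; visible region now rows[0,4) x cols[16,32) = 4x16
Op 2 fold_down: fold axis h@2; visible region now rows[2,4) x cols[16,32) = 2x16
Op 3 fold_left: fold axis v@24; visible region now rows[2,4) x cols[16,24) = 2x8
Op 4 fold_up: fold axis h@3; visible region now rows[2,3) x cols[16,24) = 1x8
Op 5 cut(0, 5): punch at orig (2,21); cuts so far [(2, 21)]; region rows[2,3) x cols[16,24) = 1x8
Op 6 cut(0, 7): punch at orig (2,23); cuts so far [(2, 21), (2, 23)]; region rows[2,3) x cols[16,24) = 1x8
Op 7 cut(0, 6): punch at orig (2,22); cuts so far [(2, 21), (2, 22), (2, 23)]; region rows[2,3) x cols[16,24) = 1x8
Op 8 cut(0, 3): punch at orig (2,19); cuts so far [(2, 19), (2, 21), (2, 22), (2, 23)]; region rows[2,3) x cols[16,24) = 1x8
Unfold 1 (reflect across h@3): 8 holes -> [(2, 19), (2, 21), (2, 22), (2, 23), (3, 19), (3, 21), (3, 22), (3, 23)]
Unfold 2 (reflect across v@24): 16 holes -> [(2, 19), (2, 21), (2, 22), (2, 23), (2, 24), (2, 25), (2, 26), (2, 28), (3, 19), (3, 21), (3, 22), (3, 23), (3, 24), (3, 25), (3, 26), (3, 28)]
Unfold 3 (reflect across h@2): 32 holes -> [(0, 19), (0, 21), (0, 22), (0, 23), (0, 24), (0, 25), (0, 26), (0, 28), (1, 19), (1, 21), (1, 22), (1, 23), (1, 24), (1, 25), (1, 26), (1, 28), (2, 19), (2, 21), (2, 22), (2, 23), (2, 24), (2, 25), (2, 26), (2, 28), (3, 19), (3, 21), (3, 22), (3, 23), (3, 24), (3, 25), (3, 26), (3, 28)]
Unfold 4 (reflect across v@16): 64 holes -> [(0, 3), (0, 5), (0, 6), (0, 7), (0, 8), (0, 9), (0, 10), (0, 12), (0, 19), (0, 21), (0, 22), (0, 23), (0, 24), (0, 25), (0, 26), (0, 28), (1, 3), (1, 5), (1, 6), (1, 7), (1, 8), (1, 9), (1, 10), (1, 12), (1, 19), (1, 21), (1, 22), (1, 23), (1, 24), (1, 25), (1, 26), (1, 28), (2, 3), (2, 5), (2, 6), (2, 7), (2, 8), (2, 9), (2, 10), (2, 12), (2, 19), (2, 21), (2, 22), (2, 23), (2, 24), (2, 25), (2, 26), (2, 28), (3, 3), (3, 5), (3, 6), (3, 7), (3, 8), (3, 9), (3, 10), (3, 12), (3, 19), (3, 21), (3, 22), (3, 23), (3, 24), (3, 25), (3, 26), (3, 28)]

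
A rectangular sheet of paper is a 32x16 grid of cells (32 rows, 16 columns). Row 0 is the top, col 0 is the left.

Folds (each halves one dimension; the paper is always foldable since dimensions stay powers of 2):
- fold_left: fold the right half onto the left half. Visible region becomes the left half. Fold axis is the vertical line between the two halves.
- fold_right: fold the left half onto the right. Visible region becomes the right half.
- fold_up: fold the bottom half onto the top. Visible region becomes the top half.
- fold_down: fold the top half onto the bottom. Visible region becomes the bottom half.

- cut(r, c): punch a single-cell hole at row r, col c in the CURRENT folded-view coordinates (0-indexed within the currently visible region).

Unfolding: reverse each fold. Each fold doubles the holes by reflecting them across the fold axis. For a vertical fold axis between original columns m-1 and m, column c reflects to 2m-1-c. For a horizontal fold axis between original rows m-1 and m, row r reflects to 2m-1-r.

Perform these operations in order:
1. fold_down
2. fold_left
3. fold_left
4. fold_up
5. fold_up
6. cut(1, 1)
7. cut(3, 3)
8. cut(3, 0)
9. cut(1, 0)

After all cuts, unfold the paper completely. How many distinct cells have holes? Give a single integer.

Answer: 128

Derivation:
Op 1 fold_down: fold axis h@16; visible region now rows[16,32) x cols[0,16) = 16x16
Op 2 fold_left: fold axis v@8; visible region now rows[16,32) x cols[0,8) = 16x8
Op 3 fold_left: fold axis v@4; visible region now rows[16,32) x cols[0,4) = 16x4
Op 4 fold_up: fold axis h@24; visible region now rows[16,24) x cols[0,4) = 8x4
Op 5 fold_up: fold axis h@20; visible region now rows[16,20) x cols[0,4) = 4x4
Op 6 cut(1, 1): punch at orig (17,1); cuts so far [(17, 1)]; region rows[16,20) x cols[0,4) = 4x4
Op 7 cut(3, 3): punch at orig (19,3); cuts so far [(17, 1), (19, 3)]; region rows[16,20) x cols[0,4) = 4x4
Op 8 cut(3, 0): punch at orig (19,0); cuts so far [(17, 1), (19, 0), (19, 3)]; region rows[16,20) x cols[0,4) = 4x4
Op 9 cut(1, 0): punch at orig (17,0); cuts so far [(17, 0), (17, 1), (19, 0), (19, 3)]; region rows[16,20) x cols[0,4) = 4x4
Unfold 1 (reflect across h@20): 8 holes -> [(17, 0), (17, 1), (19, 0), (19, 3), (20, 0), (20, 3), (22, 0), (22, 1)]
Unfold 2 (reflect across h@24): 16 holes -> [(17, 0), (17, 1), (19, 0), (19, 3), (20, 0), (20, 3), (22, 0), (22, 1), (25, 0), (25, 1), (27, 0), (27, 3), (28, 0), (28, 3), (30, 0), (30, 1)]
Unfold 3 (reflect across v@4): 32 holes -> [(17, 0), (17, 1), (17, 6), (17, 7), (19, 0), (19, 3), (19, 4), (19, 7), (20, 0), (20, 3), (20, 4), (20, 7), (22, 0), (22, 1), (22, 6), (22, 7), (25, 0), (25, 1), (25, 6), (25, 7), (27, 0), (27, 3), (27, 4), (27, 7), (28, 0), (28, 3), (28, 4), (28, 7), (30, 0), (30, 1), (30, 6), (30, 7)]
Unfold 4 (reflect across v@8): 64 holes -> [(17, 0), (17, 1), (17, 6), (17, 7), (17, 8), (17, 9), (17, 14), (17, 15), (19, 0), (19, 3), (19, 4), (19, 7), (19, 8), (19, 11), (19, 12), (19, 15), (20, 0), (20, 3), (20, 4), (20, 7), (20, 8), (20, 11), (20, 12), (20, 15), (22, 0), (22, 1), (22, 6), (22, 7), (22, 8), (22, 9), (22, 14), (22, 15), (25, 0), (25, 1), (25, 6), (25, 7), (25, 8), (25, 9), (25, 14), (25, 15), (27, 0), (27, 3), (27, 4), (27, 7), (27, 8), (27, 11), (27, 12), (27, 15), (28, 0), (28, 3), (28, 4), (28, 7), (28, 8), (28, 11), (28, 12), (28, 15), (30, 0), (30, 1), (30, 6), (30, 7), (30, 8), (30, 9), (30, 14), (30, 15)]
Unfold 5 (reflect across h@16): 128 holes -> [(1, 0), (1, 1), (1, 6), (1, 7), (1, 8), (1, 9), (1, 14), (1, 15), (3, 0), (3, 3), (3, 4), (3, 7), (3, 8), (3, 11), (3, 12), (3, 15), (4, 0), (4, 3), (4, 4), (4, 7), (4, 8), (4, 11), (4, 12), (4, 15), (6, 0), (6, 1), (6, 6), (6, 7), (6, 8), (6, 9), (6, 14), (6, 15), (9, 0), (9, 1), (9, 6), (9, 7), (9, 8), (9, 9), (9, 14), (9, 15), (11, 0), (11, 3), (11, 4), (11, 7), (11, 8), (11, 11), (11, 12), (11, 15), (12, 0), (12, 3), (12, 4), (12, 7), (12, 8), (12, 11), (12, 12), (12, 15), (14, 0), (14, 1), (14, 6), (14, 7), (14, 8), (14, 9), (14, 14), (14, 15), (17, 0), (17, 1), (17, 6), (17, 7), (17, 8), (17, 9), (17, 14), (17, 15), (19, 0), (19, 3), (19, 4), (19, 7), (19, 8), (19, 11), (19, 12), (19, 15), (20, 0), (20, 3), (20, 4), (20, 7), (20, 8), (20, 11), (20, 12), (20, 15), (22, 0), (22, 1), (22, 6), (22, 7), (22, 8), (22, 9), (22, 14), (22, 15), (25, 0), (25, 1), (25, 6), (25, 7), (25, 8), (25, 9), (25, 14), (25, 15), (27, 0), (27, 3), (27, 4), (27, 7), (27, 8), (27, 11), (27, 12), (27, 15), (28, 0), (28, 3), (28, 4), (28, 7), (28, 8), (28, 11), (28, 12), (28, 15), (30, 0), (30, 1), (30, 6), (30, 7), (30, 8), (30, 9), (30, 14), (30, 15)]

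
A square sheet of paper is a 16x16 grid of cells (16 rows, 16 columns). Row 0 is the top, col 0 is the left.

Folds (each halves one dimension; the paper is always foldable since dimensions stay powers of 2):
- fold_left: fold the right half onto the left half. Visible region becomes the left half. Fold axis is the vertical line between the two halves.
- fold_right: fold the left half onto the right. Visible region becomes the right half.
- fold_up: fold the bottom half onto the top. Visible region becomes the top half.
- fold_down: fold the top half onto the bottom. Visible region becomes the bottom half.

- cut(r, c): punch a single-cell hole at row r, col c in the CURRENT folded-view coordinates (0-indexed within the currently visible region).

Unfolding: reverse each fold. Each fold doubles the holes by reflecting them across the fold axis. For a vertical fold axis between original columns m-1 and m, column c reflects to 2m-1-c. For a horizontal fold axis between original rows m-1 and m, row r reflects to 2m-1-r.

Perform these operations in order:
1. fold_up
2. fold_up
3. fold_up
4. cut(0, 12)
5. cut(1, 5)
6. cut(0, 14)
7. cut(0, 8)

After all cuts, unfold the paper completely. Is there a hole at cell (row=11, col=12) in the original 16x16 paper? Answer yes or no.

Op 1 fold_up: fold axis h@8; visible region now rows[0,8) x cols[0,16) = 8x16
Op 2 fold_up: fold axis h@4; visible region now rows[0,4) x cols[0,16) = 4x16
Op 3 fold_up: fold axis h@2; visible region now rows[0,2) x cols[0,16) = 2x16
Op 4 cut(0, 12): punch at orig (0,12); cuts so far [(0, 12)]; region rows[0,2) x cols[0,16) = 2x16
Op 5 cut(1, 5): punch at orig (1,5); cuts so far [(0, 12), (1, 5)]; region rows[0,2) x cols[0,16) = 2x16
Op 6 cut(0, 14): punch at orig (0,14); cuts so far [(0, 12), (0, 14), (1, 5)]; region rows[0,2) x cols[0,16) = 2x16
Op 7 cut(0, 8): punch at orig (0,8); cuts so far [(0, 8), (0, 12), (0, 14), (1, 5)]; region rows[0,2) x cols[0,16) = 2x16
Unfold 1 (reflect across h@2): 8 holes -> [(0, 8), (0, 12), (0, 14), (1, 5), (2, 5), (3, 8), (3, 12), (3, 14)]
Unfold 2 (reflect across h@4): 16 holes -> [(0, 8), (0, 12), (0, 14), (1, 5), (2, 5), (3, 8), (3, 12), (3, 14), (4, 8), (4, 12), (4, 14), (5, 5), (6, 5), (7, 8), (7, 12), (7, 14)]
Unfold 3 (reflect across h@8): 32 holes -> [(0, 8), (0, 12), (0, 14), (1, 5), (2, 5), (3, 8), (3, 12), (3, 14), (4, 8), (4, 12), (4, 14), (5, 5), (6, 5), (7, 8), (7, 12), (7, 14), (8, 8), (8, 12), (8, 14), (9, 5), (10, 5), (11, 8), (11, 12), (11, 14), (12, 8), (12, 12), (12, 14), (13, 5), (14, 5), (15, 8), (15, 12), (15, 14)]
Holes: [(0, 8), (0, 12), (0, 14), (1, 5), (2, 5), (3, 8), (3, 12), (3, 14), (4, 8), (4, 12), (4, 14), (5, 5), (6, 5), (7, 8), (7, 12), (7, 14), (8, 8), (8, 12), (8, 14), (9, 5), (10, 5), (11, 8), (11, 12), (11, 14), (12, 8), (12, 12), (12, 14), (13, 5), (14, 5), (15, 8), (15, 12), (15, 14)]

Answer: yes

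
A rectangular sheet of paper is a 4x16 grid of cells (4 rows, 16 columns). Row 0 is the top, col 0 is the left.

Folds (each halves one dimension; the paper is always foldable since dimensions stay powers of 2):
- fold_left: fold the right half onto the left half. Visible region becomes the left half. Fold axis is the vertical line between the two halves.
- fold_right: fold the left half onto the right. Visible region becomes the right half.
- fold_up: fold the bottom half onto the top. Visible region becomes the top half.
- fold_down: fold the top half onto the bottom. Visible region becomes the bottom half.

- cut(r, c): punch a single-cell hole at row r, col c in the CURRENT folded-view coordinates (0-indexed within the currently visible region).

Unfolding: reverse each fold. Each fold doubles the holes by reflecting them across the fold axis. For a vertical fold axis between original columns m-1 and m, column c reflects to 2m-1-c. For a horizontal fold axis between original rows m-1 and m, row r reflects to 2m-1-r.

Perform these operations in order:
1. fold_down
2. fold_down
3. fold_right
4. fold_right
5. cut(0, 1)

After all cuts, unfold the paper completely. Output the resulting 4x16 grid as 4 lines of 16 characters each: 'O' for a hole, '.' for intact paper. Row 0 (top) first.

Op 1 fold_down: fold axis h@2; visible region now rows[2,4) x cols[0,16) = 2x16
Op 2 fold_down: fold axis h@3; visible region now rows[3,4) x cols[0,16) = 1x16
Op 3 fold_right: fold axis v@8; visible region now rows[3,4) x cols[8,16) = 1x8
Op 4 fold_right: fold axis v@12; visible region now rows[3,4) x cols[12,16) = 1x4
Op 5 cut(0, 1): punch at orig (3,13); cuts so far [(3, 13)]; region rows[3,4) x cols[12,16) = 1x4
Unfold 1 (reflect across v@12): 2 holes -> [(3, 10), (3, 13)]
Unfold 2 (reflect across v@8): 4 holes -> [(3, 2), (3, 5), (3, 10), (3, 13)]
Unfold 3 (reflect across h@3): 8 holes -> [(2, 2), (2, 5), (2, 10), (2, 13), (3, 2), (3, 5), (3, 10), (3, 13)]
Unfold 4 (reflect across h@2): 16 holes -> [(0, 2), (0, 5), (0, 10), (0, 13), (1, 2), (1, 5), (1, 10), (1, 13), (2, 2), (2, 5), (2, 10), (2, 13), (3, 2), (3, 5), (3, 10), (3, 13)]

Answer: ..O..O....O..O..
..O..O....O..O..
..O..O....O..O..
..O..O....O..O..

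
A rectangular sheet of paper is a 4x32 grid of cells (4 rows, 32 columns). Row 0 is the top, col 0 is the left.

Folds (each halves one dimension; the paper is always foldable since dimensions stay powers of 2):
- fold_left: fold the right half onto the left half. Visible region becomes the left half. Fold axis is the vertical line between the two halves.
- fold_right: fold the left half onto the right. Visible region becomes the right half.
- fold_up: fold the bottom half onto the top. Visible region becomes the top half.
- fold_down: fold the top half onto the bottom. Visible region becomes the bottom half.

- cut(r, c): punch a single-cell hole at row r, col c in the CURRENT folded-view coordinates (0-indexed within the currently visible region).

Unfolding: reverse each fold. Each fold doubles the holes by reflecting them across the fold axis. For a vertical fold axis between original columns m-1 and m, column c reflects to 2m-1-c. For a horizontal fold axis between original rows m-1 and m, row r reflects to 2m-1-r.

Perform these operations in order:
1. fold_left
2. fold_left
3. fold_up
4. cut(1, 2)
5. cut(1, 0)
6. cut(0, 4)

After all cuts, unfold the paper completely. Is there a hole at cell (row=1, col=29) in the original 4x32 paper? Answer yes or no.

Answer: yes

Derivation:
Op 1 fold_left: fold axis v@16; visible region now rows[0,4) x cols[0,16) = 4x16
Op 2 fold_left: fold axis v@8; visible region now rows[0,4) x cols[0,8) = 4x8
Op 3 fold_up: fold axis h@2; visible region now rows[0,2) x cols[0,8) = 2x8
Op 4 cut(1, 2): punch at orig (1,2); cuts so far [(1, 2)]; region rows[0,2) x cols[0,8) = 2x8
Op 5 cut(1, 0): punch at orig (1,0); cuts so far [(1, 0), (1, 2)]; region rows[0,2) x cols[0,8) = 2x8
Op 6 cut(0, 4): punch at orig (0,4); cuts so far [(0, 4), (1, 0), (1, 2)]; region rows[0,2) x cols[0,8) = 2x8
Unfold 1 (reflect across h@2): 6 holes -> [(0, 4), (1, 0), (1, 2), (2, 0), (2, 2), (3, 4)]
Unfold 2 (reflect across v@8): 12 holes -> [(0, 4), (0, 11), (1, 0), (1, 2), (1, 13), (1, 15), (2, 0), (2, 2), (2, 13), (2, 15), (3, 4), (3, 11)]
Unfold 3 (reflect across v@16): 24 holes -> [(0, 4), (0, 11), (0, 20), (0, 27), (1, 0), (1, 2), (1, 13), (1, 15), (1, 16), (1, 18), (1, 29), (1, 31), (2, 0), (2, 2), (2, 13), (2, 15), (2, 16), (2, 18), (2, 29), (2, 31), (3, 4), (3, 11), (3, 20), (3, 27)]
Holes: [(0, 4), (0, 11), (0, 20), (0, 27), (1, 0), (1, 2), (1, 13), (1, 15), (1, 16), (1, 18), (1, 29), (1, 31), (2, 0), (2, 2), (2, 13), (2, 15), (2, 16), (2, 18), (2, 29), (2, 31), (3, 4), (3, 11), (3, 20), (3, 27)]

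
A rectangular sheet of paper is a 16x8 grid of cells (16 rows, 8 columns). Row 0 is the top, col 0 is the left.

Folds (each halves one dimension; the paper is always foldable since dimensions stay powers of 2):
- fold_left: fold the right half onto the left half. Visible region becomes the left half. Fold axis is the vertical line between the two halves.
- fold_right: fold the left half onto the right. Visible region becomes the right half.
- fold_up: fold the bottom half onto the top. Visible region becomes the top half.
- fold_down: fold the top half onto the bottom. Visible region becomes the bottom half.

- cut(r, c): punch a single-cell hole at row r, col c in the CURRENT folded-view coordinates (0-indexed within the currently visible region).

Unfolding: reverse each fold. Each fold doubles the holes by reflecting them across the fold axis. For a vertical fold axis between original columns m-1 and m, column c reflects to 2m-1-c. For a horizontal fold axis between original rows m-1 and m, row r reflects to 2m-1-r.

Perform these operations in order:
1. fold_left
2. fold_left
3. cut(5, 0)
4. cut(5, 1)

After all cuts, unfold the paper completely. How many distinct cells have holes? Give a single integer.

Answer: 8

Derivation:
Op 1 fold_left: fold axis v@4; visible region now rows[0,16) x cols[0,4) = 16x4
Op 2 fold_left: fold axis v@2; visible region now rows[0,16) x cols[0,2) = 16x2
Op 3 cut(5, 0): punch at orig (5,0); cuts so far [(5, 0)]; region rows[0,16) x cols[0,2) = 16x2
Op 4 cut(5, 1): punch at orig (5,1); cuts so far [(5, 0), (5, 1)]; region rows[0,16) x cols[0,2) = 16x2
Unfold 1 (reflect across v@2): 4 holes -> [(5, 0), (5, 1), (5, 2), (5, 3)]
Unfold 2 (reflect across v@4): 8 holes -> [(5, 0), (5, 1), (5, 2), (5, 3), (5, 4), (5, 5), (5, 6), (5, 7)]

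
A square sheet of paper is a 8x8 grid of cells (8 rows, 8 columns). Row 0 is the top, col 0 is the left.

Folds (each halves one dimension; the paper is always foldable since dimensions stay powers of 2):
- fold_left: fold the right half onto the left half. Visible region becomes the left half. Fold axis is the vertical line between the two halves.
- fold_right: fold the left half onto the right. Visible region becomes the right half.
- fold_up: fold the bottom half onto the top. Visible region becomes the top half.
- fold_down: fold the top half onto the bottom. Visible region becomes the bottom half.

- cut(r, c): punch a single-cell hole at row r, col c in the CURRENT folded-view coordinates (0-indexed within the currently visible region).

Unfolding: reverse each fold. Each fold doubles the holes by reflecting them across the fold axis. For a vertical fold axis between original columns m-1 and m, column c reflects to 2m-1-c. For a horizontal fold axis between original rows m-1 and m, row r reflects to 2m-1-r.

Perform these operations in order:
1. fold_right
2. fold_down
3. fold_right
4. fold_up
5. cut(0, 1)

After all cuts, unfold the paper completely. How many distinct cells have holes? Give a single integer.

Answer: 16

Derivation:
Op 1 fold_right: fold axis v@4; visible region now rows[0,8) x cols[4,8) = 8x4
Op 2 fold_down: fold axis h@4; visible region now rows[4,8) x cols[4,8) = 4x4
Op 3 fold_right: fold axis v@6; visible region now rows[4,8) x cols[6,8) = 4x2
Op 4 fold_up: fold axis h@6; visible region now rows[4,6) x cols[6,8) = 2x2
Op 5 cut(0, 1): punch at orig (4,7); cuts so far [(4, 7)]; region rows[4,6) x cols[6,8) = 2x2
Unfold 1 (reflect across h@6): 2 holes -> [(4, 7), (7, 7)]
Unfold 2 (reflect across v@6): 4 holes -> [(4, 4), (4, 7), (7, 4), (7, 7)]
Unfold 3 (reflect across h@4): 8 holes -> [(0, 4), (0, 7), (3, 4), (3, 7), (4, 4), (4, 7), (7, 4), (7, 7)]
Unfold 4 (reflect across v@4): 16 holes -> [(0, 0), (0, 3), (0, 4), (0, 7), (3, 0), (3, 3), (3, 4), (3, 7), (4, 0), (4, 3), (4, 4), (4, 7), (7, 0), (7, 3), (7, 4), (7, 7)]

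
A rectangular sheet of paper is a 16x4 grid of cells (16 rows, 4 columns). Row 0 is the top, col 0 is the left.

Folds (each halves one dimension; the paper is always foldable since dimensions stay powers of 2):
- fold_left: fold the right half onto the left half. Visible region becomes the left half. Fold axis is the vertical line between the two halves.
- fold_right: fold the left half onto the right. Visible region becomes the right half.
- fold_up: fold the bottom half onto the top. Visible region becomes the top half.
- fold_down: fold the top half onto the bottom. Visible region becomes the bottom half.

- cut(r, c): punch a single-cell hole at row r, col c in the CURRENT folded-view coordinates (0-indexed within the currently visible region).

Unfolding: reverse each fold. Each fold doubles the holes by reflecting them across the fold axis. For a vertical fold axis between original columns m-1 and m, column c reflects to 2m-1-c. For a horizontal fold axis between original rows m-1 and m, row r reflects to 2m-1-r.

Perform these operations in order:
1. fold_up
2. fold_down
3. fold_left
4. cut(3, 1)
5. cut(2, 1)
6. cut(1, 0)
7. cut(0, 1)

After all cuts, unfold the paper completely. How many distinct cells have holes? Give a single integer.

Answer: 32

Derivation:
Op 1 fold_up: fold axis h@8; visible region now rows[0,8) x cols[0,4) = 8x4
Op 2 fold_down: fold axis h@4; visible region now rows[4,8) x cols[0,4) = 4x4
Op 3 fold_left: fold axis v@2; visible region now rows[4,8) x cols[0,2) = 4x2
Op 4 cut(3, 1): punch at orig (7,1); cuts so far [(7, 1)]; region rows[4,8) x cols[0,2) = 4x2
Op 5 cut(2, 1): punch at orig (6,1); cuts so far [(6, 1), (7, 1)]; region rows[4,8) x cols[0,2) = 4x2
Op 6 cut(1, 0): punch at orig (5,0); cuts so far [(5, 0), (6, 1), (7, 1)]; region rows[4,8) x cols[0,2) = 4x2
Op 7 cut(0, 1): punch at orig (4,1); cuts so far [(4, 1), (5, 0), (6, 1), (7, 1)]; region rows[4,8) x cols[0,2) = 4x2
Unfold 1 (reflect across v@2): 8 holes -> [(4, 1), (4, 2), (5, 0), (5, 3), (6, 1), (6, 2), (7, 1), (7, 2)]
Unfold 2 (reflect across h@4): 16 holes -> [(0, 1), (0, 2), (1, 1), (1, 2), (2, 0), (2, 3), (3, 1), (3, 2), (4, 1), (4, 2), (5, 0), (5, 3), (6, 1), (6, 2), (7, 1), (7, 2)]
Unfold 3 (reflect across h@8): 32 holes -> [(0, 1), (0, 2), (1, 1), (1, 2), (2, 0), (2, 3), (3, 1), (3, 2), (4, 1), (4, 2), (5, 0), (5, 3), (6, 1), (6, 2), (7, 1), (7, 2), (8, 1), (8, 2), (9, 1), (9, 2), (10, 0), (10, 3), (11, 1), (11, 2), (12, 1), (12, 2), (13, 0), (13, 3), (14, 1), (14, 2), (15, 1), (15, 2)]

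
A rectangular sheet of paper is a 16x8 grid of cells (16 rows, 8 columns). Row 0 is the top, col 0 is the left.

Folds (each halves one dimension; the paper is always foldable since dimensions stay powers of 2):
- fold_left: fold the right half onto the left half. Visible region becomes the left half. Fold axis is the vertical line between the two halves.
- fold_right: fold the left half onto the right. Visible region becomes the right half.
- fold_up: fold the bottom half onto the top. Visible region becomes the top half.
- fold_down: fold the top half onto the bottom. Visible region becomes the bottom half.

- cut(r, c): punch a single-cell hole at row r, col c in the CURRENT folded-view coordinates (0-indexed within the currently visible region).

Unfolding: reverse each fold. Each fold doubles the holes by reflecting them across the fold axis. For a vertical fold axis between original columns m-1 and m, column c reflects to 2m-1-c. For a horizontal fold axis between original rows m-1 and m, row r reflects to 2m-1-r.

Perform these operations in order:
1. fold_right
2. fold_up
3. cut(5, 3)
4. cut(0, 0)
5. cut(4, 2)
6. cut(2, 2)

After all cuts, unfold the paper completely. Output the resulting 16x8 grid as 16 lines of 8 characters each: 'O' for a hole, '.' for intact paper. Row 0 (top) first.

Answer: ...OO...
........
.O....O.
........
.O....O.
O......O
........
........
........
........
O......O
.O....O.
........
.O....O.
........
...OO...

Derivation:
Op 1 fold_right: fold axis v@4; visible region now rows[0,16) x cols[4,8) = 16x4
Op 2 fold_up: fold axis h@8; visible region now rows[0,8) x cols[4,8) = 8x4
Op 3 cut(5, 3): punch at orig (5,7); cuts so far [(5, 7)]; region rows[0,8) x cols[4,8) = 8x4
Op 4 cut(0, 0): punch at orig (0,4); cuts so far [(0, 4), (5, 7)]; region rows[0,8) x cols[4,8) = 8x4
Op 5 cut(4, 2): punch at orig (4,6); cuts so far [(0, 4), (4, 6), (5, 7)]; region rows[0,8) x cols[4,8) = 8x4
Op 6 cut(2, 2): punch at orig (2,6); cuts so far [(0, 4), (2, 6), (4, 6), (5, 7)]; region rows[0,8) x cols[4,8) = 8x4
Unfold 1 (reflect across h@8): 8 holes -> [(0, 4), (2, 6), (4, 6), (5, 7), (10, 7), (11, 6), (13, 6), (15, 4)]
Unfold 2 (reflect across v@4): 16 holes -> [(0, 3), (0, 4), (2, 1), (2, 6), (4, 1), (4, 6), (5, 0), (5, 7), (10, 0), (10, 7), (11, 1), (11, 6), (13, 1), (13, 6), (15, 3), (15, 4)]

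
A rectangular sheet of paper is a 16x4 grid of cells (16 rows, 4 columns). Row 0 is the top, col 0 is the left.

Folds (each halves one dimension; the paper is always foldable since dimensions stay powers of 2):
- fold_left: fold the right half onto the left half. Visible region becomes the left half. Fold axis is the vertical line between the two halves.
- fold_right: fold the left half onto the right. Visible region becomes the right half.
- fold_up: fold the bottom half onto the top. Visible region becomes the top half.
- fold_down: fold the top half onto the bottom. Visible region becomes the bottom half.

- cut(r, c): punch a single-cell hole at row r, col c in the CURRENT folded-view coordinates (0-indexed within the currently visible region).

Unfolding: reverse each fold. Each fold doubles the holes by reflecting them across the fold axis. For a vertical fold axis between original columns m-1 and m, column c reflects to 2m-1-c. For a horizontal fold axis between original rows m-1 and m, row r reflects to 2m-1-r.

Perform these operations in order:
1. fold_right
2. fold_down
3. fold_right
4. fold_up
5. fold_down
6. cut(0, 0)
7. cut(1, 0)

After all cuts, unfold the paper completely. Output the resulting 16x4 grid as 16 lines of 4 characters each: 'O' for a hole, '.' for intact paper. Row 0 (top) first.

Op 1 fold_right: fold axis v@2; visible region now rows[0,16) x cols[2,4) = 16x2
Op 2 fold_down: fold axis h@8; visible region now rows[8,16) x cols[2,4) = 8x2
Op 3 fold_right: fold axis v@3; visible region now rows[8,16) x cols[3,4) = 8x1
Op 4 fold_up: fold axis h@12; visible region now rows[8,12) x cols[3,4) = 4x1
Op 5 fold_down: fold axis h@10; visible region now rows[10,12) x cols[3,4) = 2x1
Op 6 cut(0, 0): punch at orig (10,3); cuts so far [(10, 3)]; region rows[10,12) x cols[3,4) = 2x1
Op 7 cut(1, 0): punch at orig (11,3); cuts so far [(10, 3), (11, 3)]; region rows[10,12) x cols[3,4) = 2x1
Unfold 1 (reflect across h@10): 4 holes -> [(8, 3), (9, 3), (10, 3), (11, 3)]
Unfold 2 (reflect across h@12): 8 holes -> [(8, 3), (9, 3), (10, 3), (11, 3), (12, 3), (13, 3), (14, 3), (15, 3)]
Unfold 3 (reflect across v@3): 16 holes -> [(8, 2), (8, 3), (9, 2), (9, 3), (10, 2), (10, 3), (11, 2), (11, 3), (12, 2), (12, 3), (13, 2), (13, 3), (14, 2), (14, 3), (15, 2), (15, 3)]
Unfold 4 (reflect across h@8): 32 holes -> [(0, 2), (0, 3), (1, 2), (1, 3), (2, 2), (2, 3), (3, 2), (3, 3), (4, 2), (4, 3), (5, 2), (5, 3), (6, 2), (6, 3), (7, 2), (7, 3), (8, 2), (8, 3), (9, 2), (9, 3), (10, 2), (10, 3), (11, 2), (11, 3), (12, 2), (12, 3), (13, 2), (13, 3), (14, 2), (14, 3), (15, 2), (15, 3)]
Unfold 5 (reflect across v@2): 64 holes -> [(0, 0), (0, 1), (0, 2), (0, 3), (1, 0), (1, 1), (1, 2), (1, 3), (2, 0), (2, 1), (2, 2), (2, 3), (3, 0), (3, 1), (3, 2), (3, 3), (4, 0), (4, 1), (4, 2), (4, 3), (5, 0), (5, 1), (5, 2), (5, 3), (6, 0), (6, 1), (6, 2), (6, 3), (7, 0), (7, 1), (7, 2), (7, 3), (8, 0), (8, 1), (8, 2), (8, 3), (9, 0), (9, 1), (9, 2), (9, 3), (10, 0), (10, 1), (10, 2), (10, 3), (11, 0), (11, 1), (11, 2), (11, 3), (12, 0), (12, 1), (12, 2), (12, 3), (13, 0), (13, 1), (13, 2), (13, 3), (14, 0), (14, 1), (14, 2), (14, 3), (15, 0), (15, 1), (15, 2), (15, 3)]

Answer: OOOO
OOOO
OOOO
OOOO
OOOO
OOOO
OOOO
OOOO
OOOO
OOOO
OOOO
OOOO
OOOO
OOOO
OOOO
OOOO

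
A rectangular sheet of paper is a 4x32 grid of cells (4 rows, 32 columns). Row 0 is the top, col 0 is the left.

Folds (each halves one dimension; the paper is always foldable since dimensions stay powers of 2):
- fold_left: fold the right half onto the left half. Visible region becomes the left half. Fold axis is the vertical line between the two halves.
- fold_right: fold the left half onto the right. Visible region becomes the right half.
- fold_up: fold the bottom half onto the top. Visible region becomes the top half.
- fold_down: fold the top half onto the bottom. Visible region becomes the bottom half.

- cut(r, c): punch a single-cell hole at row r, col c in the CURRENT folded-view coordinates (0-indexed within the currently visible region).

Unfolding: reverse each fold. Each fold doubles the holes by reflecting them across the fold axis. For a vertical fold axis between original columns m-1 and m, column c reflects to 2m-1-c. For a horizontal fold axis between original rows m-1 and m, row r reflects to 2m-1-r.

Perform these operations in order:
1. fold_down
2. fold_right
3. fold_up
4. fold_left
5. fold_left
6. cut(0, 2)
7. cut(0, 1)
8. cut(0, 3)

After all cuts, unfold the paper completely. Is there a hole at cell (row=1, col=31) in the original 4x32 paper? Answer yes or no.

Op 1 fold_down: fold axis h@2; visible region now rows[2,4) x cols[0,32) = 2x32
Op 2 fold_right: fold axis v@16; visible region now rows[2,4) x cols[16,32) = 2x16
Op 3 fold_up: fold axis h@3; visible region now rows[2,3) x cols[16,32) = 1x16
Op 4 fold_left: fold axis v@24; visible region now rows[2,3) x cols[16,24) = 1x8
Op 5 fold_left: fold axis v@20; visible region now rows[2,3) x cols[16,20) = 1x4
Op 6 cut(0, 2): punch at orig (2,18); cuts so far [(2, 18)]; region rows[2,3) x cols[16,20) = 1x4
Op 7 cut(0, 1): punch at orig (2,17); cuts so far [(2, 17), (2, 18)]; region rows[2,3) x cols[16,20) = 1x4
Op 8 cut(0, 3): punch at orig (2,19); cuts so far [(2, 17), (2, 18), (2, 19)]; region rows[2,3) x cols[16,20) = 1x4
Unfold 1 (reflect across v@20): 6 holes -> [(2, 17), (2, 18), (2, 19), (2, 20), (2, 21), (2, 22)]
Unfold 2 (reflect across v@24): 12 holes -> [(2, 17), (2, 18), (2, 19), (2, 20), (2, 21), (2, 22), (2, 25), (2, 26), (2, 27), (2, 28), (2, 29), (2, 30)]
Unfold 3 (reflect across h@3): 24 holes -> [(2, 17), (2, 18), (2, 19), (2, 20), (2, 21), (2, 22), (2, 25), (2, 26), (2, 27), (2, 28), (2, 29), (2, 30), (3, 17), (3, 18), (3, 19), (3, 20), (3, 21), (3, 22), (3, 25), (3, 26), (3, 27), (3, 28), (3, 29), (3, 30)]
Unfold 4 (reflect across v@16): 48 holes -> [(2, 1), (2, 2), (2, 3), (2, 4), (2, 5), (2, 6), (2, 9), (2, 10), (2, 11), (2, 12), (2, 13), (2, 14), (2, 17), (2, 18), (2, 19), (2, 20), (2, 21), (2, 22), (2, 25), (2, 26), (2, 27), (2, 28), (2, 29), (2, 30), (3, 1), (3, 2), (3, 3), (3, 4), (3, 5), (3, 6), (3, 9), (3, 10), (3, 11), (3, 12), (3, 13), (3, 14), (3, 17), (3, 18), (3, 19), (3, 20), (3, 21), (3, 22), (3, 25), (3, 26), (3, 27), (3, 28), (3, 29), (3, 30)]
Unfold 5 (reflect across h@2): 96 holes -> [(0, 1), (0, 2), (0, 3), (0, 4), (0, 5), (0, 6), (0, 9), (0, 10), (0, 11), (0, 12), (0, 13), (0, 14), (0, 17), (0, 18), (0, 19), (0, 20), (0, 21), (0, 22), (0, 25), (0, 26), (0, 27), (0, 28), (0, 29), (0, 30), (1, 1), (1, 2), (1, 3), (1, 4), (1, 5), (1, 6), (1, 9), (1, 10), (1, 11), (1, 12), (1, 13), (1, 14), (1, 17), (1, 18), (1, 19), (1, 20), (1, 21), (1, 22), (1, 25), (1, 26), (1, 27), (1, 28), (1, 29), (1, 30), (2, 1), (2, 2), (2, 3), (2, 4), (2, 5), (2, 6), (2, 9), (2, 10), (2, 11), (2, 12), (2, 13), (2, 14), (2, 17), (2, 18), (2, 19), (2, 20), (2, 21), (2, 22), (2, 25), (2, 26), (2, 27), (2, 28), (2, 29), (2, 30), (3, 1), (3, 2), (3, 3), (3, 4), (3, 5), (3, 6), (3, 9), (3, 10), (3, 11), (3, 12), (3, 13), (3, 14), (3, 17), (3, 18), (3, 19), (3, 20), (3, 21), (3, 22), (3, 25), (3, 26), (3, 27), (3, 28), (3, 29), (3, 30)]
Holes: [(0, 1), (0, 2), (0, 3), (0, 4), (0, 5), (0, 6), (0, 9), (0, 10), (0, 11), (0, 12), (0, 13), (0, 14), (0, 17), (0, 18), (0, 19), (0, 20), (0, 21), (0, 22), (0, 25), (0, 26), (0, 27), (0, 28), (0, 29), (0, 30), (1, 1), (1, 2), (1, 3), (1, 4), (1, 5), (1, 6), (1, 9), (1, 10), (1, 11), (1, 12), (1, 13), (1, 14), (1, 17), (1, 18), (1, 19), (1, 20), (1, 21), (1, 22), (1, 25), (1, 26), (1, 27), (1, 28), (1, 29), (1, 30), (2, 1), (2, 2), (2, 3), (2, 4), (2, 5), (2, 6), (2, 9), (2, 10), (2, 11), (2, 12), (2, 13), (2, 14), (2, 17), (2, 18), (2, 19), (2, 20), (2, 21), (2, 22), (2, 25), (2, 26), (2, 27), (2, 28), (2, 29), (2, 30), (3, 1), (3, 2), (3, 3), (3, 4), (3, 5), (3, 6), (3, 9), (3, 10), (3, 11), (3, 12), (3, 13), (3, 14), (3, 17), (3, 18), (3, 19), (3, 20), (3, 21), (3, 22), (3, 25), (3, 26), (3, 27), (3, 28), (3, 29), (3, 30)]

Answer: no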